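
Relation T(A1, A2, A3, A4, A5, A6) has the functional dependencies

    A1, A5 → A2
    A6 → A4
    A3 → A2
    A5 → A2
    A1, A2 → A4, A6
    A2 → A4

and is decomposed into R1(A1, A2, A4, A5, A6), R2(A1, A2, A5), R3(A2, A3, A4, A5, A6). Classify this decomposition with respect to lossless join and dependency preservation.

lossy but dependency-preserving

Lossless test (chase): Rows 1 and 2 agree on A1, A2; apply A1, A2→A4, A6 and equate their A4, A6 entries. No row becomes fully distinguished — the join is lossy.
Dependency preservation: every FD's attributes lie within a single fragment, so each can be enforced locally — preserved.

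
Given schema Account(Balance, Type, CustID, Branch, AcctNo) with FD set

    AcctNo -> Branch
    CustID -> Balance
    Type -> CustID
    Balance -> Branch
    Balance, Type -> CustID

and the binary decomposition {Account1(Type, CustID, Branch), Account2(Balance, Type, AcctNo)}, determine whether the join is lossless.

Yes

Common attributes: Account1 ∩ Account2 = {Type}.
Closure of {Type}: Type → CustID applies, adding CustID; CustID → Balance applies, adding Balance; Balance → Branch applies, adding Branch. So (Type)⁺ = {Balance, Type, CustID, Branch}.
This closure contains every attribute of Account1, so Account1 ∩ Account2 → Account1. The join is lossless.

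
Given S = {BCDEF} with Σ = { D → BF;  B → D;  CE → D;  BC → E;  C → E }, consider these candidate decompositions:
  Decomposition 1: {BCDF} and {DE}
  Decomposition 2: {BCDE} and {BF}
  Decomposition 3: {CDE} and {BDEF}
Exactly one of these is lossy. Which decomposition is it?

Decomposition 1

Decomposition 1: common = {D}, closure = {BDF} → lossy.
Decomposition 2: common = {B}, closure = {BDF} → lossless.
Decomposition 3: common = {DE}, closure = {BDEF} → lossless.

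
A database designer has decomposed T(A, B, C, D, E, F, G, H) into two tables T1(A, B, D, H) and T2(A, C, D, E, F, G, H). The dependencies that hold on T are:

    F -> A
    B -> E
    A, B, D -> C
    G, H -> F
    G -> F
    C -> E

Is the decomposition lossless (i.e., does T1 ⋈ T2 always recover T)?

Common attributes: T1 ∩ T2 = {A, D, H}.
No dependency enlarges {A, D, H}, so (A, D, H)⁺ = {A, D, H}.
The closure contains neither all of T1 = {A, B, D, H} nor all of T2 = {A, C, D, E, F, G, H}, so the common attributes are not a superkey of either fragment. The join is lossy.

No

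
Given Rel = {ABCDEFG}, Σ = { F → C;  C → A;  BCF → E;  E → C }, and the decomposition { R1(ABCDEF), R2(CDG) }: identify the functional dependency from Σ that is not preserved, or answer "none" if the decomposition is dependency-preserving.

F → C lies within R1.
C → A lies within R1.
BCF → E lies within R1.
E → C lies within R1.
Every dependency is enforceable on the fragments, so the decomposition is dependency-preserving.

none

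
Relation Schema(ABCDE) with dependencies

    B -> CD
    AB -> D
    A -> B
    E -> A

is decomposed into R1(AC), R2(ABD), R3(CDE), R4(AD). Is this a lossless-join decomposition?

Chase test. Columns are ABCDE; row i has aⱼ where attribute j ∈ Ri, else bᵢⱼ.
Initial tableau (one row per fragment):
  row 1: a1 b12 a3 b14 b15
  row 2: a1 a2 b23 a4 b25
  row 3: b31 b32 a3 a4 a5
  row 4: a1 b42 b43 a4 b45
Rows 1 and 2 agree on A; apply A→B and equate their B entries.
Rows 1 and 4 agree on A; apply A→B and equate their B entries.
Rows 1 and 2 agree on B; apply B→CD and equate their CD entries.
Rows 1 and 4 agree on B; apply B→CD and equate their CD entries.
No row becomes fully distinguished — the join is lossy.

No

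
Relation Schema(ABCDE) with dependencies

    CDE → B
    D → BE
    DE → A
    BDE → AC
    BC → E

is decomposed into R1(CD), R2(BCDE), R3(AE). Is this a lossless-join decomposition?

Chase test. Columns are ABCDE; row i has aⱼ where attribute j ∈ Ri, else bᵢⱼ.
Initial tableau (one row per fragment):
  row 1: b11 b12 a3 a4 b15
  row 2: b21 a2 a3 a4 a5
  row 3: a1 b32 b33 b34 a5
Rows 1 and 2 agree on D; apply D→BE and equate their BE entries.
Rows 1 and 2 agree on DE; apply DE→A and equate their A entries.
No row becomes fully distinguished — the join is lossy.

No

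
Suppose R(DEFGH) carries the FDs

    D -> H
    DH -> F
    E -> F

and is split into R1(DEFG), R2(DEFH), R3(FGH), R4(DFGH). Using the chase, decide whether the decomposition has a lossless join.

Chase test. Columns are DEFGH; row i has aⱼ where attribute j ∈ Ri, else bᵢⱼ.
Initial tableau (one row per fragment):
  row 1: a1 a2 a3 a4 b15
  row 2: a1 a2 a3 b24 a5
  row 3: b31 b32 a3 a4 a5
  row 4: a1 b42 a3 a4 a5
Rows 1 and 2 agree on D; apply D→H and equate their H entries.
Row 1 is now all distinguished symbols — the join is lossless.

Yes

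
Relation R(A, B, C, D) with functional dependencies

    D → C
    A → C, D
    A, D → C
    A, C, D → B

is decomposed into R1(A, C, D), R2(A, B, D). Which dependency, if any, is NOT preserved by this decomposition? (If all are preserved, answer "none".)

none

D → C lies within R1.
A → C, D lies within R1.
A, D → C lies within R1.
A, C, D → B: restricted closure across fragments reaches B.
Every dependency is enforceable on the fragments, so the decomposition is dependency-preserving.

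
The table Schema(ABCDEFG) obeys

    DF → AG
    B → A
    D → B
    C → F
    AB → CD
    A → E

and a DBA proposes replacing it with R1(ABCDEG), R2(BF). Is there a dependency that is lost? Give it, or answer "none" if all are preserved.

Check C → F: no single fragment contains all of {CF}, and the restricted closure of {C} across the fragments never reaches {F}.
DF → AG is preserved.
B → A is preserved.
D → B is preserved.
AB → CD is preserved.
A → E is preserved.

C → F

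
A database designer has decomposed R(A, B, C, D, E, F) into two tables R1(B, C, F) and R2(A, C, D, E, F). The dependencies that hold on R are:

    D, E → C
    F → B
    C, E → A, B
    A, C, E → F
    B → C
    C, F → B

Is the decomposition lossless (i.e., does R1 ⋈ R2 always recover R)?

Yes

Common attributes: R1 ∩ R2 = {C, F}.
Closure of {C, F}: F → B applies, adding B. So (C, F)⁺ = {B, C, F}.
This closure contains every attribute of R1, so R1 ∩ R2 → R1. The join is lossless.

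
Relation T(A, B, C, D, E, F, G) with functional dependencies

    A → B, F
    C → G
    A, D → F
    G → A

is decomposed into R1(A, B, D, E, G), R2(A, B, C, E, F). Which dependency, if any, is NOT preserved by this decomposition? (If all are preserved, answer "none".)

C → G

Check C → G: no single fragment contains all of {C, G}, and the restricted closure of {C} across the fragments never reaches {G}.
A → B, F is preserved.
A, D → F is preserved.
G → A is preserved.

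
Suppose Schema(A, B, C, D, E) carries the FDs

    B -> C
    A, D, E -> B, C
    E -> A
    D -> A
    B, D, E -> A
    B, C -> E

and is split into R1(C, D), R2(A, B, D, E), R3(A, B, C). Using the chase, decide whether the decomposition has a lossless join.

Chase test. Columns are A, B, C, D, E; row i has aⱼ where attribute j ∈ Ri, else bᵢⱼ.
Initial tableau (one row per fragment):
  row 1: b11 b12 a3 a4 b15
  row 2: a1 a2 b23 a4 a5
  row 3: a1 a2 a3 b34 b35
Rows 2 and 3 agree on B; apply B→C and equate their C entries.
Rows 1 and 2 agree on D; apply D→A and equate their A entries.
Rows 2 and 3 agree on B, C; apply B, C→E and equate their E entries.
Row 2 is now all distinguished symbols — the join is lossless.

Yes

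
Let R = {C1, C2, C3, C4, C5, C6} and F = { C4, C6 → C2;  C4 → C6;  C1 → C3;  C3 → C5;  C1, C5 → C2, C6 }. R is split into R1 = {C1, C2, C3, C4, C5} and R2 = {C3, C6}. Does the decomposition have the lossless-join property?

Common attributes: R1 ∩ R2 = {C3}.
Closure of {C3}: C3 → C5 applies, adding C5. So (C3)⁺ = {C3, C5}.
The closure contains neither all of R1 = {C1, C2, C3, C4, C5} nor all of R2 = {C3, C6}, so the common attributes are not a superkey of either fragment. The join is lossy.

No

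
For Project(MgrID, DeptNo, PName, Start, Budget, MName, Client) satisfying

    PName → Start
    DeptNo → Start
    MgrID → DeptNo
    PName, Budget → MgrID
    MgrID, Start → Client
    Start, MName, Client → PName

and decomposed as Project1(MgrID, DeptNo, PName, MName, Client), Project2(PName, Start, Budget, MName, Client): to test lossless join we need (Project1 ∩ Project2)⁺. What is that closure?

PName, Start, MName, Client

Project1 ∩ Project2 = {PName, MName, Client}.
PName → Start applies, adding Start
Closure: {PName, Start, MName, Client}.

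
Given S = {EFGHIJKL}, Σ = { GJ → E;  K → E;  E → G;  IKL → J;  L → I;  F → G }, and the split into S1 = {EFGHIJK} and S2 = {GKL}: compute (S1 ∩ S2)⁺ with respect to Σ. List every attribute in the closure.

EGK

S1 ∩ S2 = {GK}.
K → E applies, adding E
Closure: {EGK}.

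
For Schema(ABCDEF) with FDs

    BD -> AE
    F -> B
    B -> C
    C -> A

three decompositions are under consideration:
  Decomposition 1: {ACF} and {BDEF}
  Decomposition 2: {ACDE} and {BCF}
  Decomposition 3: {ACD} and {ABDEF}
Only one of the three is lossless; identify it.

Decomposition 1

Decomposition 1: common = {F}, closure = {ABCF} → lossless.
Decomposition 2: common = {C}, closure = {AC} → lossy.
Decomposition 3: common = {AD}, closure = {AD} → lossy.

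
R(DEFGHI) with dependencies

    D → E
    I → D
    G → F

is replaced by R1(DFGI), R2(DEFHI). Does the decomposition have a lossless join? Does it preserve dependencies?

lossy but dependency-preserving

Lossless test: (DFI)⁺ = {DEFI}, which is a superkey of neither fragment — lossy.
Dependency preservation: every FD's attributes lie within a single fragment, so each can be enforced locally — preserved.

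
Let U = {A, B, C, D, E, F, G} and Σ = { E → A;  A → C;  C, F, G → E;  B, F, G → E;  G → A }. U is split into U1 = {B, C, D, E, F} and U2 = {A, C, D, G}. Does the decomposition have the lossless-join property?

No

Common attributes: U1 ∩ U2 = {C, D}.
No dependency enlarges {C, D}, so (C, D)⁺ = {C, D}.
The closure contains neither all of U1 = {B, C, D, E, F} nor all of U2 = {A, C, D, G}, so the common attributes are not a superkey of either fragment. The join is lossy.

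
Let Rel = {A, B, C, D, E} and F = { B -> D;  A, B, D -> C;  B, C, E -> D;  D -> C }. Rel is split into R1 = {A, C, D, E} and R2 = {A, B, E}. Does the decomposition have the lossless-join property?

No

Common attributes: R1 ∩ R2 = {A, E}.
No dependency enlarges {A, E}, so (A, E)⁺ = {A, E}.
The closure contains neither all of R1 = {A, C, D, E} nor all of R2 = {A, B, E}, so the common attributes are not a superkey of either fragment. The join is lossy.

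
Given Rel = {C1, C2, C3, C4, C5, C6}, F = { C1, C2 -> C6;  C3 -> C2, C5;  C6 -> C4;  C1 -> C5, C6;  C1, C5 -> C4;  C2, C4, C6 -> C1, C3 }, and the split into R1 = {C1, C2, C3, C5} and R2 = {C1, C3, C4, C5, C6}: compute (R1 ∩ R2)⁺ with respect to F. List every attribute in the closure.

C1, C2, C3, C4, C5, C6

R1 ∩ R2 = {C1, C3, C5}.
C3 → C2, C5 applies, adding C2
C1 → C5, C6 applies, adding C6
C1, C5 → C4 applies, adding C4
Closure: {C1, C2, C3, C4, C5, C6}.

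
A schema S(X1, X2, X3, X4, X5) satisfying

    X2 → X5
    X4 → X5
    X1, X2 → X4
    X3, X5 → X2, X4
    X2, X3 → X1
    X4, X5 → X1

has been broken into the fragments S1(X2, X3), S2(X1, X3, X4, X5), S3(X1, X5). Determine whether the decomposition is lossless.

Chase test. Columns are X1, X2, X3, X4, X5; row i has aⱼ where attribute j ∈ Si, else bᵢⱼ.
Initial tableau (one row per fragment):
  row 1: b11 a2 a3 b14 b15
  row 2: a1 b22 a3 a4 a5
  row 3: a1 b32 b33 b34 a5
No row becomes fully distinguished — the join is lossy.

No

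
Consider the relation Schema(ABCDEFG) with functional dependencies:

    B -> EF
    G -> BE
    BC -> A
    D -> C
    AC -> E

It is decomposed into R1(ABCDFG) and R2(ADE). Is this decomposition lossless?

Common attributes: R1 ∩ R2 = {AD}.
Closure of {AD}: D → C applies, adding C; AC → E applies, adding E. So (AD)⁺ = {ACDE}.
This closure contains every attribute of R2, so R1 ∩ R2 → R2. The join is lossless.

Yes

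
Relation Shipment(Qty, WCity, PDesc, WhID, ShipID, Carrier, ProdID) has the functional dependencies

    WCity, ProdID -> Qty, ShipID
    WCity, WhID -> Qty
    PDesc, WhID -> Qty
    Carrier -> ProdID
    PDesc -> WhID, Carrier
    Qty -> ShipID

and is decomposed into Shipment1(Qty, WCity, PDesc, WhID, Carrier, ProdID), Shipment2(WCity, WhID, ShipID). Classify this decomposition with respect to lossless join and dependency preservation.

Lossless test: (WCity, WhID)⁺ = {Qty, WCity, WhID, ShipID}, which contains all of one fragment — lossless.
Dependency preservation: the restricted closure of {WCity, ProdID} across the fragments never reaches {Qty, ShipID}, so WCity, ProdID → Qty, ShipID cannot be enforced without a join — not preserved.

lossless but not dependency-preserving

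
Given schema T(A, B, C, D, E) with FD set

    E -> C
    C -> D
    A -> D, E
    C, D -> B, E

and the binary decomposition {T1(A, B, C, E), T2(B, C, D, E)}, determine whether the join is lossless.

Common attributes: T1 ∩ T2 = {B, C, E}.
Closure of {B, C, E}: C → D applies, adding D. So (B, C, E)⁺ = {B, C, D, E}.
This closure contains every attribute of T2, so T1 ∩ T2 → T2. The join is lossless.

Yes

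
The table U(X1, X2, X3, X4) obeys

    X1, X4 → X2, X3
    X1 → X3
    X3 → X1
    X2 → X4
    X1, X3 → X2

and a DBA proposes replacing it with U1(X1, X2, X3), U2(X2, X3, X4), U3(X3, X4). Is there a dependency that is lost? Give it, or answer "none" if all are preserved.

none

X1, X4 → X2, X3: restricted closure across fragments reaches X2, X3.
X1 → X3 lies within U1.
X3 → X1 lies within U1.
X2 → X4 lies within U2.
X1, X3 → X2 lies within U1.
Every dependency is enforceable on the fragments, so the decomposition is dependency-preserving.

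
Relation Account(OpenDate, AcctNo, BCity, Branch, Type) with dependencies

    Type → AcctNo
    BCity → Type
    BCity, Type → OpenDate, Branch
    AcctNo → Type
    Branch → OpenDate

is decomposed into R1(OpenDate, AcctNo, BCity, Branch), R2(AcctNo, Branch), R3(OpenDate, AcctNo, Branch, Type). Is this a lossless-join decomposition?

Yes

Chase test. Columns are OpenDate, AcctNo, BCity, Branch, Type; row i has aⱼ where attribute j ∈ Ri, else bᵢⱼ.
Initial tableau (one row per fragment):
  row 1: a1 a2 a3 a4 b15
  row 2: b21 a2 b23 a4 b25
  row 3: a1 a2 b33 a4 a5
Rows 1 and 2 agree on AcctNo; apply AcctNo→Type and equate their Type entries.
Rows 1 and 3 agree on AcctNo; apply AcctNo→Type and equate their Type entries.
Rows 1 and 2 agree on Branch; apply Branch→OpenDate and equate their OpenDate entries.
Row 1 is now all distinguished symbols — the join is lossless.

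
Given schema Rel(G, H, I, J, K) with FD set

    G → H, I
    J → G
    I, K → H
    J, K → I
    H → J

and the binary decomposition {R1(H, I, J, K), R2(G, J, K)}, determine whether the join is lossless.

Yes

Common attributes: R1 ∩ R2 = {J, K}.
Closure of {J, K}: J → G applies, adding G; J, K → I applies, adding I; G → H, I applies, adding H. So (J, K)⁺ = {G, H, I, J, K}.
This closure contains every attribute of R1, so R1 ∩ R2 → R1. The join is lossless.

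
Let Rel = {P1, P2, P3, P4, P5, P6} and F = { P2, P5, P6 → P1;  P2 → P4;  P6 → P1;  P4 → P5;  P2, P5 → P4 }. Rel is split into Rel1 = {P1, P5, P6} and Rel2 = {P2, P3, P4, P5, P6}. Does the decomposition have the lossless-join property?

Common attributes: Rel1 ∩ Rel2 = {P5, P6}.
Closure of {P5, P6}: P6 → P1 applies, adding P1. So (P5, P6)⁺ = {P1, P5, P6}.
This closure contains every attribute of Rel1, so Rel1 ∩ Rel2 → Rel1. The join is lossless.

Yes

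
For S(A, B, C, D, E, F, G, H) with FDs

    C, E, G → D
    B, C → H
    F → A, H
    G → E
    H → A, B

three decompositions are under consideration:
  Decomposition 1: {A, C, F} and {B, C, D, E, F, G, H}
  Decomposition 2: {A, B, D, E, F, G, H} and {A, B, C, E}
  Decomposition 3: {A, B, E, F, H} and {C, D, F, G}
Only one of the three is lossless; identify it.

Decomposition 1

Decomposition 1: common = {C, F}, closure = {A, B, C, F, H} → lossless.
Decomposition 2: common = {A, B, E}, closure = {A, B, E} → lossy.
Decomposition 3: common = {F}, closure = {A, B, F, H} → lossy.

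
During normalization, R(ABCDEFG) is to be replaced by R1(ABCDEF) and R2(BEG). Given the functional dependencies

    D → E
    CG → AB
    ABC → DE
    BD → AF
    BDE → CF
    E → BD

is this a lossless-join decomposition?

Yes

Common attributes: R1 ∩ R2 = {BE}.
Closure of {BE}: E → BD applies, adding D; BD → AF applies, adding AF; BDE → CF applies, adding C. So (BE)⁺ = {ABCDEF}.
This closure contains every attribute of R1, so R1 ∩ R2 → R1. The join is lossless.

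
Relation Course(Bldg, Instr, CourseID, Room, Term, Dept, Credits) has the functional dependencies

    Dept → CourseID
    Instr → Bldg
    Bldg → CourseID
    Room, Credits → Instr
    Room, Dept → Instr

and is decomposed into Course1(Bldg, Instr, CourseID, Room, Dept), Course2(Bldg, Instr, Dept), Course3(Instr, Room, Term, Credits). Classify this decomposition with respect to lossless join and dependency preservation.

Lossless test (chase): Rows 1 and 2 agree on Dept; apply Dept→CourseID and equate their CourseID entries. Rows 1 and 3 agree on Instr; apply Instr→Bldg and equate their Bldg entries. Rows 1 and 3 agree on Bldg; apply Bldg→CourseID and equate their CourseID entries. No row becomes fully distinguished — the join is lossy.
Dependency preservation: every FD's attributes lie within a single fragment, so each can be enforced locally — preserved.

lossy but dependency-preserving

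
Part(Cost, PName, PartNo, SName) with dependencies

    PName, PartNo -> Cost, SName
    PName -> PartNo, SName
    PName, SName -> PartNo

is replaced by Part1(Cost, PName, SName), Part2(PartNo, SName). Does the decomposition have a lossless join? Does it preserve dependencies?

lossy and not dependency-preserving

Lossless test: (SName)⁺ = {SName}, which is a superkey of neither fragment — lossy.
Dependency preservation: the restricted closure of {PName} across the fragments never reaches {PartNo, SName}, so PName → PartNo, SName cannot be enforced without a join — not preserved.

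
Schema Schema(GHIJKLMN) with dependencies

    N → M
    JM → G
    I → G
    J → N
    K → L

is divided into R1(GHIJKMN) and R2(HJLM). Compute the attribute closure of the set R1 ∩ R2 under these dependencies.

R1 ∩ R2 = {HJM}.
JM → G applies, adding G
J → N applies, adding N
Closure: {GHJMN}.

GHJMN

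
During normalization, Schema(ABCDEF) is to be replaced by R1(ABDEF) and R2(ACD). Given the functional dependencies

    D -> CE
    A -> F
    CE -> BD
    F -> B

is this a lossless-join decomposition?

Yes

Common attributes: R1 ∩ R2 = {AD}.
Closure of {AD}: D → CE applies, adding CE; A → F applies, adding F; CE → BD applies, adding B. So (AD)⁺ = {ABCDEF}.
This closure contains every attribute of R1, so R1 ∩ R2 → R1. The join is lossless.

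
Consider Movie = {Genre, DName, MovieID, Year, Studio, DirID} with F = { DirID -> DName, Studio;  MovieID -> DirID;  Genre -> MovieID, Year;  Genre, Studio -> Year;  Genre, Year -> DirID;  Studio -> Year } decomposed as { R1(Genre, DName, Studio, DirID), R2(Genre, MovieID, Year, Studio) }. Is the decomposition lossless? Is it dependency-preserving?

lossless but not dependency-preserving

Lossless test: (Genre, Studio)⁺ = {Genre, DName, MovieID, Year, Studio, DirID}, which contains all of one fragment — lossless.
Dependency preservation: the restricted closure of {MovieID} across the fragments never reaches {DirID}, so MovieID → DirID cannot be enforced without a join — not preserved.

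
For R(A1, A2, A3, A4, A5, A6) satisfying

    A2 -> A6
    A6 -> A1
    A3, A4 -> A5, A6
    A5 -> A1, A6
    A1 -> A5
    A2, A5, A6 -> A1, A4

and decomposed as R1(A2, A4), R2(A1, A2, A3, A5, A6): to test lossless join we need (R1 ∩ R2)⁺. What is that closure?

R1 ∩ R2 = {A2}.
A2 → A6 applies, adding A6
A6 → A1 applies, adding A1
A1 → A5 applies, adding A5
A2, A5, A6 → A1, A4 applies, adding A4
Closure: {A1, A2, A4, A5, A6}.

A1, A2, A4, A5, A6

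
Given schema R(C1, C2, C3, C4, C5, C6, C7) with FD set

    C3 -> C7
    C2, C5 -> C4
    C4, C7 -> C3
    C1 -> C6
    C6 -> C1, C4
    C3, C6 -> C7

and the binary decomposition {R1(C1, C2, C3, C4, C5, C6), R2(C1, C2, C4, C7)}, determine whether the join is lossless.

Common attributes: R1 ∩ R2 = {C1, C2, C4}.
Closure of {C1, C2, C4}: C1 → C6 applies, adding C6. So (C1, C2, C4)⁺ = {C1, C2, C4, C6}.
The closure contains neither all of R1 = {C1, C2, C3, C4, C5, C6} nor all of R2 = {C1, C2, C4, C7}, so the common attributes are not a superkey of either fragment. The join is lossy.

No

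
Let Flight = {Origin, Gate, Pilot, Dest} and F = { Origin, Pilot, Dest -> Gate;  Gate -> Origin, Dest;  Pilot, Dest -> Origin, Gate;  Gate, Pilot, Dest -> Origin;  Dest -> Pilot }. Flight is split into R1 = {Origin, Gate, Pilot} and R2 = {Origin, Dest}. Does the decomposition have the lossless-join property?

No

Common attributes: R1 ∩ R2 = {Origin}.
No dependency enlarges {Origin}, so (Origin)⁺ = {Origin}.
The closure contains neither all of R1 = {Origin, Gate, Pilot} nor all of R2 = {Origin, Dest}, so the common attributes are not a superkey of either fragment. The join is lossy.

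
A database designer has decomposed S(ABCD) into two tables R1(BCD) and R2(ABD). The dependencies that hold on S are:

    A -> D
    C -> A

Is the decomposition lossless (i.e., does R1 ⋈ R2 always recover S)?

No

Common attributes: R1 ∩ R2 = {BD}.
No dependency enlarges {BD}, so (BD)⁺ = {BD}.
The closure contains neither all of R1 = {BCD} nor all of R2 = {ABD}, so the common attributes are not a superkey of either fragment. The join is lossy.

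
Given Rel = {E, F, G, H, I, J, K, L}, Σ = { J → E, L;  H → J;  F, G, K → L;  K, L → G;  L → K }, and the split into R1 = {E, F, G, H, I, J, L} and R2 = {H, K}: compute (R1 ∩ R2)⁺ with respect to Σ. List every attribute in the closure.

E, G, H, J, K, L

R1 ∩ R2 = {H}.
H → J applies, adding J
J → E, L applies, adding E, L
L → K applies, adding K
K, L → G applies, adding G
Closure: {E, G, H, J, K, L}.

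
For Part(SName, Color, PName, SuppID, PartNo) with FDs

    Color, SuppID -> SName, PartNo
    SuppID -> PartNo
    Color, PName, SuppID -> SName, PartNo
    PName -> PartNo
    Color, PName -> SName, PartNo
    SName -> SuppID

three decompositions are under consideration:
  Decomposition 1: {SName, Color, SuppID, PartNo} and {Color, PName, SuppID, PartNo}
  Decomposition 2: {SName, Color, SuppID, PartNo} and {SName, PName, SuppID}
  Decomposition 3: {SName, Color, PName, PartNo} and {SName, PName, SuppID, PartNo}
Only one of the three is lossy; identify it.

Decomposition 2

Decomposition 1: common = {Color, SuppID, PartNo}, closure = {SName, Color, SuppID, PartNo} → lossless.
Decomposition 2: common = {SName, SuppID}, closure = {SName, SuppID, PartNo} → lossy.
Decomposition 3: common = {SName, PName, PartNo}, closure = {SName, PName, SuppID, PartNo} → lossless.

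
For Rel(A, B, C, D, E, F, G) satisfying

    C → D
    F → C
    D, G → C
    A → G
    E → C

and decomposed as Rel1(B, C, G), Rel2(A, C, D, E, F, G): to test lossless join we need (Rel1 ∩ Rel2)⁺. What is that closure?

C, D, G

Rel1 ∩ Rel2 = {C, G}.
C → D applies, adding D
Closure: {C, D, G}.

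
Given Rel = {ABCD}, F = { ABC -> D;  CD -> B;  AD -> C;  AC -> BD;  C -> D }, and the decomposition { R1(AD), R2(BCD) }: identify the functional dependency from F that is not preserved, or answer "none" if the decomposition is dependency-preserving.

AD -> C

Check AD → C: no single fragment contains all of {ACD}, and the restricted closure of {AD} across the fragments never reaches {C}.
ABC → D is preserved.
CD → B is preserved.
AC → BD is preserved.
C → D is preserved.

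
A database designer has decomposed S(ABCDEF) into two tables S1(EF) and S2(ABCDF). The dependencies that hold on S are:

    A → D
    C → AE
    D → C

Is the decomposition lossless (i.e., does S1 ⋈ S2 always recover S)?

Common attributes: S1 ∩ S2 = {F}.
No dependency enlarges {F}, so (F)⁺ = {F}.
The closure contains neither all of S1 = {EF} nor all of S2 = {ABCDF}, so the common attributes are not a superkey of either fragment. The join is lossy.

No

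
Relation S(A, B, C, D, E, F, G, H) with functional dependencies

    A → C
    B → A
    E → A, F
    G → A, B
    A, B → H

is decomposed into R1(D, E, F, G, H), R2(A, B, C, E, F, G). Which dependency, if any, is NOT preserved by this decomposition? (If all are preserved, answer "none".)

Check A, B → H: no single fragment contains all of {A, B, H}, and the restricted closure of {A, B} across the fragments never reaches {H}.
A → C is preserved.
B → A is preserved.
E → A, F is preserved.
G → A, B is preserved.

A, B → H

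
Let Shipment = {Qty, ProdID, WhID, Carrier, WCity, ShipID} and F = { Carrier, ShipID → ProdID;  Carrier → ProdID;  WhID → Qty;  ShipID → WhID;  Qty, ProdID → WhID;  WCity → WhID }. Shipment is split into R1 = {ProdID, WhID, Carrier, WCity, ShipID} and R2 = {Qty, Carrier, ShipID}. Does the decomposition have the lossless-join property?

Yes

Common attributes: R1 ∩ R2 = {Carrier, ShipID}.
Closure of {Carrier, ShipID}: Carrier, ShipID → ProdID applies, adding ProdID; ShipID → WhID applies, adding WhID; WhID → Qty applies, adding Qty. So (Carrier, ShipID)⁺ = {Qty, ProdID, WhID, Carrier, ShipID}.
This closure contains every attribute of R2, so R1 ∩ R2 → R2. The join is lossless.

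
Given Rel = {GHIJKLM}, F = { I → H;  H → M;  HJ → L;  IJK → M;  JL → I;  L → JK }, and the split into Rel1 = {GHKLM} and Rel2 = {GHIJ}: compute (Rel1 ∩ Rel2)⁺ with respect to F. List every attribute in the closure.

Rel1 ∩ Rel2 = {GH}.
H → M applies, adding M
Closure: {GHM}.

GHM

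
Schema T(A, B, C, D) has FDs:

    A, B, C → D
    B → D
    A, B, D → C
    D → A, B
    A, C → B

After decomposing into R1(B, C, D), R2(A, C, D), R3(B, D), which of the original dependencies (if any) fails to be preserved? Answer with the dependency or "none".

none

A, B, C → D: restricted closure across fragments reaches D.
B → D lies within R1.
A, B, D → C: restricted closure across fragments reaches C.
D → A, B: restricted closure across fragments reaches A, B.
A, C → B: restricted closure across fragments reaches B.
Every dependency is enforceable on the fragments, so the decomposition is dependency-preserving.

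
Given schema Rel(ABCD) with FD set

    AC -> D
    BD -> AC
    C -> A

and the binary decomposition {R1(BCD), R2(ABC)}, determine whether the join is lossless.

Yes

Common attributes: R1 ∩ R2 = {BC}.
Closure of {BC}: C → A applies, adding A; AC → D applies, adding D. So (BC)⁺ = {ABCD}.
This closure contains every attribute of R1, so R1 ∩ R2 → R1. The join is lossless.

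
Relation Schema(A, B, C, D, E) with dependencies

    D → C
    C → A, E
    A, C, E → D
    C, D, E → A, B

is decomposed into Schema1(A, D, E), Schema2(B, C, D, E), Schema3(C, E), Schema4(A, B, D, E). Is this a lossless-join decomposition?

Yes

Chase test. Columns are A, B, C, D, E; row i has aⱼ where attribute j ∈ Schemai, else bᵢⱼ.
Initial tableau (one row per fragment):
  row 1: a1 b12 b13 a4 a5
  row 2: b21 a2 a3 a4 a5
  row 3: b31 b32 a3 b34 a5
  row 4: a1 a2 b43 a4 a5
Rows 1 and 2 agree on D; apply D→C and equate their C entries.
Rows 1 and 4 agree on D; apply D→C and equate their C entries.
Rows 1 and 2 agree on C; apply C→A, E and equate their A, E entries.
Rows 1 and 3 agree on C; apply C→A, E and equate their A, E entries.
Rows 1 and 3 agree on A, C, E; apply A, C, E→D and equate their D entries.
Rows 1 and 2 agree on C, D, E; apply C, D, E→A, B and equate their A, B entries.
Rows 1 and 3 agree on C, D, E; apply C, D, E→A, B and equate their A, B entries.
Row 1 is now all distinguished symbols — the join is lossless.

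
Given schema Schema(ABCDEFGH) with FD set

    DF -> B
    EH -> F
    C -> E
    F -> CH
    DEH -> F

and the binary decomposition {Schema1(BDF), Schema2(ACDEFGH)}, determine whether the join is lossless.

Common attributes: Schema1 ∩ Schema2 = {DF}.
Closure of {DF}: DF → B applies, adding B; F → CH applies, adding CH; C → E applies, adding E. So (DF)⁺ = {BCDEFH}.
This closure contains every attribute of Schema1, so Schema1 ∩ Schema2 → Schema1. The join is lossless.

Yes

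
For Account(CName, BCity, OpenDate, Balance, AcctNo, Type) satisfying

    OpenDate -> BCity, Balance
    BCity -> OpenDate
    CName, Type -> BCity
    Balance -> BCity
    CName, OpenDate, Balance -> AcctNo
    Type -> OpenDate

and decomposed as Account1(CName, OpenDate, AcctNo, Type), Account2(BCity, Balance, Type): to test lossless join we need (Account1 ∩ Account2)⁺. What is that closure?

Account1 ∩ Account2 = {Type}.
Type → OpenDate applies, adding OpenDate
OpenDate → BCity, Balance applies, adding BCity, Balance
Closure: {BCity, OpenDate, Balance, Type}.

BCity, OpenDate, Balance, Type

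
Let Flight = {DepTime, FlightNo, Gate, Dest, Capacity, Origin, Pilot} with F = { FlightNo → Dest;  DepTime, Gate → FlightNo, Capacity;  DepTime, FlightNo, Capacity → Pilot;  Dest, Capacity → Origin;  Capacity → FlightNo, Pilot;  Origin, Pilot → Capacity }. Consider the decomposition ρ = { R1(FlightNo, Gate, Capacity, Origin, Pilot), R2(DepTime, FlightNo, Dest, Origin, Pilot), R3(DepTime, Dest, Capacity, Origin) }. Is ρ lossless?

Chase test. Columns are DepTime, FlightNo, Gate, Dest, Capacity, Origin, Pilot; row i has aⱼ where attribute j ∈ Ri, else bᵢⱼ.
Initial tableau (one row per fragment):
  row 1: b11 a2 a3 b14 a5 a6 a7
  row 2: a1 a2 b23 a4 b25 a6 a7
  row 3: a1 b32 b33 a4 a5 a6 b37
Rows 1 and 2 agree on FlightNo; apply FlightNo→Dest and equate their Dest entries.
Rows 1 and 3 agree on Capacity; apply Capacity→FlightNo, Pilot and equate their FlightNo, Pilot entries.
Rows 1 and 2 agree on Origin, Pilot; apply Origin, Pilot→Capacity and equate their Capacity entries.
No row becomes fully distinguished — the join is lossy.

No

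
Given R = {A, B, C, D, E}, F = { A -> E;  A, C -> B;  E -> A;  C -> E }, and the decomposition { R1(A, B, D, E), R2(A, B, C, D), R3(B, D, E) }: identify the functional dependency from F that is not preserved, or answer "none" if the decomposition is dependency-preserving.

A → E lies within R1.
A, C → B lies within R2.
E → A lies within R1.
C → E: restricted closure across fragments reaches E.
Every dependency is enforceable on the fragments, so the decomposition is dependency-preserving.

none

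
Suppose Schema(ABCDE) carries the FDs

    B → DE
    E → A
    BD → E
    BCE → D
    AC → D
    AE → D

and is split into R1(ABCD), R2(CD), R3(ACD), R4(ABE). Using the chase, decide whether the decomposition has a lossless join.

Chase test. Columns are ABCDE; row i has aⱼ where attribute j ∈ Ri, else bᵢⱼ.
Initial tableau (one row per fragment):
  row 1: a1 a2 a3 a4 b15
  row 2: b21 b22 a3 a4 b25
  row 3: a1 b32 a3 a4 b35
  row 4: a1 a2 b43 b44 a5
Rows 1 and 4 agree on B; apply B→DE and equate their DE entries.
Row 1 is now all distinguished symbols — the join is lossless.

Yes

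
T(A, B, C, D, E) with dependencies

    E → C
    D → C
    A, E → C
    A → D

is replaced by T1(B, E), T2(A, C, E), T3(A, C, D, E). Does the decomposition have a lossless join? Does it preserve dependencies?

lossy but dependency-preserving

Lossless test (chase): Rows 1 and 2 agree on E; apply E→C and equate their C entries. Rows 2 and 3 agree on A; apply A→D and equate their D entries. No row becomes fully distinguished — the join is lossy.
Dependency preservation: every FD's attributes lie within a single fragment, so each can be enforced locally — preserved.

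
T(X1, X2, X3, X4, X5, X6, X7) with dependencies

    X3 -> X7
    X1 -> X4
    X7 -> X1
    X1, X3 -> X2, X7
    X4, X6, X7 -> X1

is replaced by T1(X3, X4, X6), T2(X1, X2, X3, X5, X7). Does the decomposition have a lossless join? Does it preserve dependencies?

Lossless test: (X3)⁺ = {X1, X2, X3, X4, X7}, which is a superkey of neither fragment — lossy.
Dependency preservation: the restricted closure of {X1} across the fragments never reaches {X4}, so X1 → X4 cannot be enforced without a join — not preserved.

lossy and not dependency-preserving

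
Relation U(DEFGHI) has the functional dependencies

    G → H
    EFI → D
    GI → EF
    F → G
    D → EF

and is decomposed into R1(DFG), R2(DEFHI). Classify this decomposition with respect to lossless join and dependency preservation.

lossless but not dependency-preserving

Lossless test: (DF)⁺ = {DEFGH}, which contains all of one fragment — lossless.
Dependency preservation: the restricted closure of {G} across the fragments never reaches {H}, so G → H cannot be enforced without a join — not preserved.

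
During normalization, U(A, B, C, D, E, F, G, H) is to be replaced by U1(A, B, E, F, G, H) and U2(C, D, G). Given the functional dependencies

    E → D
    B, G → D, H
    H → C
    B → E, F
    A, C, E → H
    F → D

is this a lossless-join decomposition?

No

Common attributes: U1 ∩ U2 = {G}.
No dependency enlarges {G}, so (G)⁺ = {G}.
The closure contains neither all of U1 = {A, B, E, F, G, H} nor all of U2 = {C, D, G}, so the common attributes are not a superkey of either fragment. The join is lossy.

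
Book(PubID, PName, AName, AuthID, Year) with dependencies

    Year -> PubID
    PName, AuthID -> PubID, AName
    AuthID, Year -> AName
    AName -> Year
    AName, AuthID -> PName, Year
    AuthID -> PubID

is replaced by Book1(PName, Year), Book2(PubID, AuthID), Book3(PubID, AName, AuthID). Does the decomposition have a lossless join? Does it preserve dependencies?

Lossless test (chase): applying each FD to every pair of rows produces no changes in the tableau, so no row becomes fully distinguished — the join is lossy.
Dependency preservation: the restricted closure of {Year} across the fragments never reaches {PubID}, so Year → PubID cannot be enforced without a join — not preserved.

lossy and not dependency-preserving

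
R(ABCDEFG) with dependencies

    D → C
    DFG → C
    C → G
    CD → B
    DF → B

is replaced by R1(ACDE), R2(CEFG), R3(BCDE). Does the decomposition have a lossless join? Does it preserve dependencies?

Lossless test (chase): Rows 1 and 2 agree on C; apply C→G and equate their G entries. Rows 1 and 3 agree on C; apply C→G and equate their G entries. Rows 1 and 3 agree on CD; apply CD→B and equate their B entries. No row becomes fully distinguished — the join is lossy.
Dependency preservation: DFG → C; DF → B are not contained in any single fragment, but the restricted closure of each left-hand side across the fragments still reaches the right-hand side; the remaining FDs each lie inside some fragment. All dependencies are preserved.

lossy but dependency-preserving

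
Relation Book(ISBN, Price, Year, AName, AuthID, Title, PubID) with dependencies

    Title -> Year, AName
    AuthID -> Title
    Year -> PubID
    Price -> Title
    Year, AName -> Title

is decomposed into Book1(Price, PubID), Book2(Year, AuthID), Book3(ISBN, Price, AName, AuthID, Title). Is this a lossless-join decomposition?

Chase test. Columns are ISBN, Price, Year, AName, AuthID, Title, PubID; row i has aⱼ where attribute j ∈ Booki, else bᵢⱼ.
Initial tableau (one row per fragment):
  row 1: b11 a2 b13 b14 b15 b16 a7
  row 2: b21 b22 a3 b24 a5 b26 b27
  row 3: a1 a2 b33 a4 a5 a6 b37
Rows 2 and 3 agree on AuthID; apply AuthID→Title and equate their Title entries.
Rows 1 and 3 agree on Price; apply Price→Title and equate their Title entries.
Rows 1 and 2 agree on Title; apply Title→Year, AName and equate their Year, AName entries.
Rows 1 and 3 agree on Title; apply Title→Year, AName and equate their Year, AName entries.
Rows 1 and 2 agree on Year; apply Year→PubID and equate their PubID entries.
Rows 1 and 3 agree on Year; apply Year→PubID and equate their PubID entries.
Row 3 is now all distinguished symbols — the join is lossless.

Yes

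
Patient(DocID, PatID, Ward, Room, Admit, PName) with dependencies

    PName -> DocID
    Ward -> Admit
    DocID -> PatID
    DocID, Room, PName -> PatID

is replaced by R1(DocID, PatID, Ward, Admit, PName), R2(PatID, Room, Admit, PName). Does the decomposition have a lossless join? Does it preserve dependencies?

lossy but dependency-preserving

Lossless test: (PatID, Admit, PName)⁺ = {DocID, PatID, Admit, PName}, which is a superkey of neither fragment — lossy.
Dependency preservation: DocID, Room, PName → PatID is not contained in any single fragment, but the restricted closure of its left-hand side across the fragments still reaches the right-hand side; the remaining FDs each lie inside some fragment. All dependencies are preserved.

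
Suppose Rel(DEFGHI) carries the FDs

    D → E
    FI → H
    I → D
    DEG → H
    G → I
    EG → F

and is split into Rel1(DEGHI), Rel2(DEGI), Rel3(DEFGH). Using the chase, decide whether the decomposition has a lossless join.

Chase test. Columns are DEFGHI; row i has aⱼ where attribute j ∈ Reli, else bᵢⱼ.
Initial tableau (one row per fragment):
  row 1: a1 a2 b13 a4 a5 a6
  row 2: a1 a2 b23 a4 b25 a6
  row 3: a1 a2 a3 a4 a5 b36
Rows 1 and 2 agree on DEG; apply DEG→H and equate their H entries.
Rows 1 and 3 agree on G; apply G→I and equate their I entries.
Rows 1 and 2 agree on EG; apply EG→F and equate their F entries.
Rows 1 and 3 agree on EG; apply EG→F and equate their F entries.
Row 1 is now all distinguished symbols — the join is lossless.

Yes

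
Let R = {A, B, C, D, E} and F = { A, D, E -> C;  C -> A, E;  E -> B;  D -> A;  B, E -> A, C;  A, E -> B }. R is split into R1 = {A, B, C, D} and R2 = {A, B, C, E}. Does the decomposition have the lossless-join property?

Yes

Common attributes: R1 ∩ R2 = {A, B, C}.
Closure of {A, B, C}: C → A, E applies, adding E. So (A, B, C)⁺ = {A, B, C, E}.
This closure contains every attribute of R2, so R1 ∩ R2 → R2. The join is lossless.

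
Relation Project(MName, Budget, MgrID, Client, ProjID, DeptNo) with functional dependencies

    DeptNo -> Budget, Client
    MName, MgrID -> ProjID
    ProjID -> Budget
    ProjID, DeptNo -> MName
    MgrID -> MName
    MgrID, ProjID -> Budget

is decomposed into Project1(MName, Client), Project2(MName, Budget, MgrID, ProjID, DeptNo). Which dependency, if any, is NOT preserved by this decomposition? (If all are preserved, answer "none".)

DeptNo -> Budget, Client

Check DeptNo → Budget, Client: no single fragment contains all of {Budget, Client, DeptNo}, and the restricted closure of {DeptNo} across the fragments never reaches {Budget, Client}.
MName, MgrID → ProjID is preserved.
ProjID → Budget is preserved.
ProjID, DeptNo → MName is preserved.
MgrID → MName is preserved.
MgrID, ProjID → Budget is preserved.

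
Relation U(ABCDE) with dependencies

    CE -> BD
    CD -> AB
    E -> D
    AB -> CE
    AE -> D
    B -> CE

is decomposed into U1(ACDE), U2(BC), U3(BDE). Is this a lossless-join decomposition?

Chase test. Columns are ABCDE; row i has aⱼ where attribute j ∈ Ui, else bᵢⱼ.
Initial tableau (one row per fragment):
  row 1: a1 b12 a3 a4 a5
  row 2: b21 a2 a3 b24 b25
  row 3: b31 a2 b33 a4 a5
Rows 2 and 3 agree on B; apply B→CE and equate their CE entries.
Rows 1 and 2 agree on CE; apply CE→BD and equate their BD entries.
Rows 1 and 2 agree on CD; apply CD→AB and equate their AB entries.
Rows 1 and 3 agree on CD; apply CD→AB and equate their AB entries.
Row 1 is now all distinguished symbols — the join is lossless.

Yes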